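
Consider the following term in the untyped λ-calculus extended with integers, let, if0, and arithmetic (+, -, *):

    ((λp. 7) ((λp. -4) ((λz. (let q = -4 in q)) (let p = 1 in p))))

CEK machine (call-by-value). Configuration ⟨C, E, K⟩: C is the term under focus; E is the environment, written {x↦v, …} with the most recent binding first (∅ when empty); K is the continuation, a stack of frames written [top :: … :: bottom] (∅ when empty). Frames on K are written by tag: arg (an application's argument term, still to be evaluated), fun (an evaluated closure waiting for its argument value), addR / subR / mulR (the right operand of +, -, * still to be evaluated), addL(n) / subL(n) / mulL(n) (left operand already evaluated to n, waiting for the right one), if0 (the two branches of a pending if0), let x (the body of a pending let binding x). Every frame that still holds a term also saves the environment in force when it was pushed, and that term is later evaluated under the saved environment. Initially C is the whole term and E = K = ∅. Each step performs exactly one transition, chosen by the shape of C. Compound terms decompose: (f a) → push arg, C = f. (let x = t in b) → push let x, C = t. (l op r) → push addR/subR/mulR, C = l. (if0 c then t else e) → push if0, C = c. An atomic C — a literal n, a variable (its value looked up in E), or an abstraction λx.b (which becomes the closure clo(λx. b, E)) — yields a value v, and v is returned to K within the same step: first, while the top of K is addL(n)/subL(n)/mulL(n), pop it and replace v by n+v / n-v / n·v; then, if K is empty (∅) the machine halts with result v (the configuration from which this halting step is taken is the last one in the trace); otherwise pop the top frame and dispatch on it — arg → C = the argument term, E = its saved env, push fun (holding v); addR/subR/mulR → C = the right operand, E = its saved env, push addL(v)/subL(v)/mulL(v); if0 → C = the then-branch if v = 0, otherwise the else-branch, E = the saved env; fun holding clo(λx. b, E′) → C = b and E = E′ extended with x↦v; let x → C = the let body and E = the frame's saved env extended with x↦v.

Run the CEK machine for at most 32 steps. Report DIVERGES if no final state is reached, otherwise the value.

Answer: 7

Machine steps:
step 0: <C=((λp. 7) ((λp. -4) ((λz. (let q = -4 in q)) (let p = 1 in p)))), E=∅, K=∅>
step 1: <C=(λp. 7), E=∅, K=[arg]>
step 2: <C=((λp. -4) ((λz. (let q = -4 in q)) (let p = 1 in p))), E=∅, K=[fun]>
step 3: <C=(λp. -4), E=∅, K=[arg :: fun]>
step 4: <C=((λz. (let q = -4 in q)) (let p = 1 in p)), E=∅, K=[fun :: fun]>
step 5: <C=(λz. (let q = -4 in q)), E=∅, K=[arg :: fun :: fun]>
step 6: <C=(let p = 1 in p), E=∅, K=[fun :: fun :: fun]>
step 7: <C=1, E=∅, K=[let p :: fun :: fun :: fun]>
step 8: <C=p, E={p↦1}, K=[fun :: fun :: fun]>
step 9: <C=(let q = -4 in q), E={z↦1}, K=[fun :: fun]>
step 10: <C=-4, E={z↦1}, K=[let q :: fun :: fun]>
step 11: <C=q, E={q↦-4, z↦1}, K=[fun :: fun]>
step 12: <C=-4, E={p↦-4}, K=[fun]>
step 13: <C=7, E={p↦-4}, K=∅>
→ final value 7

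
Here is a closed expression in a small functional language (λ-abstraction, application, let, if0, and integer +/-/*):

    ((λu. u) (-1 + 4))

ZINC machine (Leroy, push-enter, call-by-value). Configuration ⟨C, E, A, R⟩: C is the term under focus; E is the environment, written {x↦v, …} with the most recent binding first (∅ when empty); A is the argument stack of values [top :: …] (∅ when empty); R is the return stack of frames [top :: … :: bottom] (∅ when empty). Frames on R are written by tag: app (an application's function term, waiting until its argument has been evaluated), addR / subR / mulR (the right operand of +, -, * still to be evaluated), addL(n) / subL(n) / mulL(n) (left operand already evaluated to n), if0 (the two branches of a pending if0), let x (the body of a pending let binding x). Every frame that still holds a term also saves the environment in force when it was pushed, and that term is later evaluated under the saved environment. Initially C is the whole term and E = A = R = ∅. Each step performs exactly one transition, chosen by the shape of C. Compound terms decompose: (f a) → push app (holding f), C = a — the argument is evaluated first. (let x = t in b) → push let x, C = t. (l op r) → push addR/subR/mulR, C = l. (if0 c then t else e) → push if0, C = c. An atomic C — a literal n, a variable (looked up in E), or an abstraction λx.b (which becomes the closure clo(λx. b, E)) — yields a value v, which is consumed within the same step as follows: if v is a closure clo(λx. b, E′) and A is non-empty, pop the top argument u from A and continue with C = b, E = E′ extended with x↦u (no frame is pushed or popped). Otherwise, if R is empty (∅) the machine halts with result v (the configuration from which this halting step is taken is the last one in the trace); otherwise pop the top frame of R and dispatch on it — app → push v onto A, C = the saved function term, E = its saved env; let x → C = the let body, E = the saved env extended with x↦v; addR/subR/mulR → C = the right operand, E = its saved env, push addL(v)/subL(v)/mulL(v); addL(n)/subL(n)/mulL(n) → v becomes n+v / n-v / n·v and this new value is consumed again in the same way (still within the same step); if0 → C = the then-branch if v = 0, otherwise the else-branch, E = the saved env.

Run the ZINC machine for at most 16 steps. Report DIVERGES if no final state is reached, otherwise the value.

step 0: <C=((λu. u) (-1 + 4)), E=∅, A=∅, R=∅>
step 1: <C=(-1 + 4), E=∅, A=∅, R=[app]>
step 2: <C=-1, E=∅, A=∅, R=[addR :: app]>
step 3: <C=4, E=∅, A=∅, R=[addL(-1) :: app]>
step 4: <C=(λu. u), E=∅, A=[3], R=∅>
step 5: <C=u, E={u↦3}, A=∅, R=∅>
→ final value 3

Answer: 3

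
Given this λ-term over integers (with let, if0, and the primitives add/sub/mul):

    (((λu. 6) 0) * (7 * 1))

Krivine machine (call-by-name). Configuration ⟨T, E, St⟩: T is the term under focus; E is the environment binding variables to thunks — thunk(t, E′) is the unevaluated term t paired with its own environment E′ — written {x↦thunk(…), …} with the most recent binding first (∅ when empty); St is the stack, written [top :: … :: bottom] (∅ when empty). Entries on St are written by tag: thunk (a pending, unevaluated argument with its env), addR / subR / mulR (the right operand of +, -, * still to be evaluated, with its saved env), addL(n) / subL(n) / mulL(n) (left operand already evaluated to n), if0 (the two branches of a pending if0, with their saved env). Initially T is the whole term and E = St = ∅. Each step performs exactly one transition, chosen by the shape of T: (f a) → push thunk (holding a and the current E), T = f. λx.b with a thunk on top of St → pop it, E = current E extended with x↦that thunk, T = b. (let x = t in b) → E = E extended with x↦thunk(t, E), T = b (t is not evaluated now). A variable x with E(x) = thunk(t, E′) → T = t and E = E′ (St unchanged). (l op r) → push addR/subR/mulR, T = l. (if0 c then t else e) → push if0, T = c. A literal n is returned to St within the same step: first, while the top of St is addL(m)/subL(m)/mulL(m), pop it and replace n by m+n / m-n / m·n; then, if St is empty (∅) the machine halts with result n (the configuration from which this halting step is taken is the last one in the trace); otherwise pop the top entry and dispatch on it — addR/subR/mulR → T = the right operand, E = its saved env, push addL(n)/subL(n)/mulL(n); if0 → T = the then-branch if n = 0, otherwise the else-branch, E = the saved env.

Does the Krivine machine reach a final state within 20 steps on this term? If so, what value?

Answer: 42

Machine steps:
0. <T=(((λu. 6) 0) * (7 * 1)), E=∅, St=∅>
1. <T=((λu. 6) 0), E=∅, St=[mulR]>
2. <T=(λu. 6), E=∅, St=[thunk :: mulR]>
3. <T=6, E={u↦thunk(0, ∅)}, St=[mulR]>
4. <T=(7 * 1), E=∅, St=[mulL(6)]>
5. <T=7, E=∅, St=[mulR :: mulL(6)]>
6. <T=1, E=∅, St=[mulL(7) :: mulL(6)]>
→ final value 42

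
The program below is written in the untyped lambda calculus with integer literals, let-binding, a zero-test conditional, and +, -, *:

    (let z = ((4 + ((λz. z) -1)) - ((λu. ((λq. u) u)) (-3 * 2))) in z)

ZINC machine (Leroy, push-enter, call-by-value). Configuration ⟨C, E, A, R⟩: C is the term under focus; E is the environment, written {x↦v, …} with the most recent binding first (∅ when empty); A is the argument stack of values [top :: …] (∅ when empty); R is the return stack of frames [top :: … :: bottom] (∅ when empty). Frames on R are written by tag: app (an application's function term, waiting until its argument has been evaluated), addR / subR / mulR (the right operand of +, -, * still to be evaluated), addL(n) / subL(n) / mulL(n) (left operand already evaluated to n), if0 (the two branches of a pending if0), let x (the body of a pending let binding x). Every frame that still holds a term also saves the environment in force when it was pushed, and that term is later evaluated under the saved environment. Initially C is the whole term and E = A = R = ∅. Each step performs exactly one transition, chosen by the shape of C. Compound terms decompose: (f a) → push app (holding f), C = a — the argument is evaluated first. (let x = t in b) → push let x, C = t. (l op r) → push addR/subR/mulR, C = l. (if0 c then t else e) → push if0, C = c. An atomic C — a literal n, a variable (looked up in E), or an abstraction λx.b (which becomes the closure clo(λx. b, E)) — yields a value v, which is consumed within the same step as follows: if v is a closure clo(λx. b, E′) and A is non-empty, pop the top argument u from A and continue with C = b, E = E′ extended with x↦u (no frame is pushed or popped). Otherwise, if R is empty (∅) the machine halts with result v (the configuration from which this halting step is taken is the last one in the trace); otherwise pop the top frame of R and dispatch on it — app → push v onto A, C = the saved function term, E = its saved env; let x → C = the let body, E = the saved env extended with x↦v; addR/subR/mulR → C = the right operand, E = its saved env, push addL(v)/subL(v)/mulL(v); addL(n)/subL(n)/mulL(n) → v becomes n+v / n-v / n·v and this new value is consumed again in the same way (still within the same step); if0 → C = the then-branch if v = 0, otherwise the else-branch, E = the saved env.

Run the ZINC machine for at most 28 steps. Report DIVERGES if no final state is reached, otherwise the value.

t=0: ⟨C=(let z = ((4 + ((λz. z) -1)) - ((λu. ((λq. u) u)) (-3 * 2))) in z); E=∅; A=∅; R=∅⟩
t=1: ⟨C=((4 + ((λz. z) -1)) - ((λu. ((λq. u) u)) (-3 * 2))); E=∅; A=∅; R=[let z]⟩
t=2: ⟨C=(4 + ((λz. z) -1)); E=∅; A=∅; R=[subR :: let z]⟩
t=3: ⟨C=4; E=∅; A=∅; R=[addR :: subR :: let z]⟩
t=4: ⟨C=((λz. z) -1); E=∅; A=∅; R=[addL(4) :: subR :: let z]⟩
t=5: ⟨C=-1; E=∅; A=∅; R=[app :: addL(4) :: subR :: let z]⟩
t=6: ⟨C=(λz. z); E=∅; A=[-1]; R=[addL(4) :: subR :: let z]⟩
t=7: ⟨C=z; E={z↦-1}; A=∅; R=[addL(4) :: subR :: let z]⟩
t=8: ⟨C=((λu. ((λq. u) u)) (-3 * 2)); E=∅; A=∅; R=[subL(3) :: let z]⟩
t=9: ⟨C=(-3 * 2); E=∅; A=∅; R=[app :: subL(3) :: let z]⟩
t=10: ⟨C=-3; E=∅; A=∅; R=[mulR :: app :: subL(3) :: let z]⟩
t=11: ⟨C=2; E=∅; A=∅; R=[mulL(-3) :: app :: subL(3) :: let z]⟩
t=12: ⟨C=(λu. ((λq. u) u)); E=∅; A=[-6]; R=[subL(3) :: let z]⟩
t=13: ⟨C=((λq. u) u); E={u↦-6}; A=∅; R=[subL(3) :: let z]⟩
t=14: ⟨C=u; E={u↦-6}; A=∅; R=[app :: subL(3) :: let z]⟩
t=15: ⟨C=(λq. u); E={u↦-6}; A=[-6]; R=[subL(3) :: let z]⟩
t=16: ⟨C=u; E={q↦-6, u↦-6}; A=∅; R=[subL(3) :: let z]⟩
t=17: ⟨C=z; E={z↦9}; A=∅; R=∅⟩
→ final value 9

Answer: 9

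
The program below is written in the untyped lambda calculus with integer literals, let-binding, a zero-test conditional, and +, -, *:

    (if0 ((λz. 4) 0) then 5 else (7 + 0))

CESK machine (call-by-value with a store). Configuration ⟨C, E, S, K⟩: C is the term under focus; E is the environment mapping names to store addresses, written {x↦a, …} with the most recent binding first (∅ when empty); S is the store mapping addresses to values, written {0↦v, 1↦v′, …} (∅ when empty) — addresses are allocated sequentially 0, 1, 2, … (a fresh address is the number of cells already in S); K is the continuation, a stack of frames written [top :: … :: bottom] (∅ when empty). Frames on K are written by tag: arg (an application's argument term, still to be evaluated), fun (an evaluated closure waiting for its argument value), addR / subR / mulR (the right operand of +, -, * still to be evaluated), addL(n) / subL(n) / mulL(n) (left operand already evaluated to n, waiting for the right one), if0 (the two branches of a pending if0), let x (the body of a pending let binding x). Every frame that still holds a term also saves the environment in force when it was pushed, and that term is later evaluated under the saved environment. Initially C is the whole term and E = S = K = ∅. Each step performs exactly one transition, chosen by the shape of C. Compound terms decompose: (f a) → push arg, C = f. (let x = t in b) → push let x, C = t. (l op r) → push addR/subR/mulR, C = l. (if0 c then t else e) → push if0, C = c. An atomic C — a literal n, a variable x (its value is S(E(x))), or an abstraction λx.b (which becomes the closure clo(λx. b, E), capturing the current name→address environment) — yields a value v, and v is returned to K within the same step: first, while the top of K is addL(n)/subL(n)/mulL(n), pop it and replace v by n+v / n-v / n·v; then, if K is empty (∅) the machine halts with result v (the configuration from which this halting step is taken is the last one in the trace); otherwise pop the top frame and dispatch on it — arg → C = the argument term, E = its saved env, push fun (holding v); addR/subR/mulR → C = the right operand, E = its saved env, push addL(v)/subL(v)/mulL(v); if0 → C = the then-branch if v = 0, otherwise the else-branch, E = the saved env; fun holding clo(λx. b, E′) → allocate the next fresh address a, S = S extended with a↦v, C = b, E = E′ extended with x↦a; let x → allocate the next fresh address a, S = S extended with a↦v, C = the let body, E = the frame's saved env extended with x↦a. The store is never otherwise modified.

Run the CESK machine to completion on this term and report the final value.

[0] ⟨C=(if0 ((λz. 4) 0) then 5 else (7 + 0)); E=∅; S=∅; K=∅⟩
[1] ⟨C=((λz. 4) 0); E=∅; S=∅; K=[if0]⟩
[2] ⟨C=(λz. 4); E=∅; S=∅; K=[arg :: if0]⟩
[3] ⟨C=0; E=∅; S=∅; K=[fun :: if0]⟩
[4] ⟨C=4; E={z↦0}; S={0↦0}; K=[if0]⟩
[5] ⟨C=(7 + 0); E=∅; S={0↦0}; K=∅⟩
[6] ⟨C=7; E=∅; S={0↦0}; K=[addR]⟩
[7] ⟨C=0; E=∅; S={0↦0}; K=[addL(7)]⟩
→ final value 7

Answer: 7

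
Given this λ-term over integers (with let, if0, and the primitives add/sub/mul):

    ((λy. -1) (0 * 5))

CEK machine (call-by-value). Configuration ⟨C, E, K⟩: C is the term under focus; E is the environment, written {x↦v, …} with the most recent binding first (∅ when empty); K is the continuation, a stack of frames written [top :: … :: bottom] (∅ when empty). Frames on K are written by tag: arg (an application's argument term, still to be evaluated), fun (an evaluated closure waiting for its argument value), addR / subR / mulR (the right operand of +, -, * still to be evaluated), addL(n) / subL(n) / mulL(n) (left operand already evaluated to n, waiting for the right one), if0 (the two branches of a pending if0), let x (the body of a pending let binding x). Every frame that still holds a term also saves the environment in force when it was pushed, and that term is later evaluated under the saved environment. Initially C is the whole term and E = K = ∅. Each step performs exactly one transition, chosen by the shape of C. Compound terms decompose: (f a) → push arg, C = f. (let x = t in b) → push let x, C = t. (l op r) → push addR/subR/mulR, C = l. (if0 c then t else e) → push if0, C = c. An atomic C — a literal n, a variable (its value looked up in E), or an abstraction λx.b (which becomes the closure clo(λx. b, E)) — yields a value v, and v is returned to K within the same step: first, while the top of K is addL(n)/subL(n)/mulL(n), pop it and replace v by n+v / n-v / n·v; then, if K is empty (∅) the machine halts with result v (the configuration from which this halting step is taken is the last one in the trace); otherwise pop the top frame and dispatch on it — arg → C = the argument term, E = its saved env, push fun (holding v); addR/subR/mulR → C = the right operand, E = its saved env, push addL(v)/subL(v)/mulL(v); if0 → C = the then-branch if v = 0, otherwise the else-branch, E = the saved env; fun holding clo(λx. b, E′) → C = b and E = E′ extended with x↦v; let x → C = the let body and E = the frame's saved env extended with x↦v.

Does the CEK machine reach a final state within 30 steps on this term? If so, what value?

Answer: -1

Machine steps:
t=0: [C=((λy. -1) (0 * 5)) | E=∅ | K=∅]
t=1: [C=(λy. -1) | E=∅ | K=[arg]]
t=2: [C=(0 * 5) | E=∅ | K=[fun]]
t=3: [C=0 | E=∅ | K=[mulR :: fun]]
t=4: [C=5 | E=∅ | K=[mulL(0) :: fun]]
t=5: [C=-1 | E={y↦0} | K=∅]
→ final value -1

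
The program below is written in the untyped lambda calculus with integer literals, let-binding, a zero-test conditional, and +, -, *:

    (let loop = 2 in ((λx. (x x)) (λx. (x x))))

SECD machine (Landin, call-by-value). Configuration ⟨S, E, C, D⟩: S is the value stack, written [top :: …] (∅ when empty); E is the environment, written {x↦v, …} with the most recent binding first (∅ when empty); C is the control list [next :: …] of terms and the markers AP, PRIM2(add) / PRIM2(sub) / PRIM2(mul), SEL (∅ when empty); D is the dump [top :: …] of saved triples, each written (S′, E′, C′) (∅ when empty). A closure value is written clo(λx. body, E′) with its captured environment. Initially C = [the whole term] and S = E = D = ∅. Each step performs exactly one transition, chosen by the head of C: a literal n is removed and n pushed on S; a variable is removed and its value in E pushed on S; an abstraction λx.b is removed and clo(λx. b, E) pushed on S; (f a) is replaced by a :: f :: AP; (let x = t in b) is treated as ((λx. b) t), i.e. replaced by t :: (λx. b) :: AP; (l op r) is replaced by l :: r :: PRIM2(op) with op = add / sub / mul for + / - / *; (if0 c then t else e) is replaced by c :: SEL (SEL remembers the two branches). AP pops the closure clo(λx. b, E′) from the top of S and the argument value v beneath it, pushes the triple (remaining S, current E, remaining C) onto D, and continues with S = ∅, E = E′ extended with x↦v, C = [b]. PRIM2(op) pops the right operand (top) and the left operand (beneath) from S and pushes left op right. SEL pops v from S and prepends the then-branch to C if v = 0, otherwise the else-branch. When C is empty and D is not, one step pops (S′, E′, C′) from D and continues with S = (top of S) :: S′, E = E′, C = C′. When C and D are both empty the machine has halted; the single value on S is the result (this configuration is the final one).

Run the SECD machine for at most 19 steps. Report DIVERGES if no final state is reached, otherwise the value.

t=0: <S=∅, E=∅, C=[(let loop = 2 in ((λx. (x x)) (λx. (x x))))], D=∅>
t=1: <S=∅, E=∅, C=[2 :: (λloop. ((λx. (x x)) (λx. (x x)))) :: AP], D=∅>
t=2: <S=[2], E=∅, C=[(λloop. ((λx. (x x)) (λx. (x x)))) :: AP], D=∅>
t=3: <S=[clo(λloop. ((λx. (x x)) (λx. (x x))), ∅) :: 2], E=∅, C=[AP], D=∅>
t=4: <S=∅, E={loop↦2}, C=[((λx. (x x)) (λx. (x x)))], D=[(∅, ∅, ∅)]>
t=5: <S=∅, E={loop↦2}, C=[(λx. (x x)) :: (λx. (x x)) :: AP], D=[(∅, ∅, ∅)]>
t=6: <S=[clo(λx. (x x), {loop↦2})], E={loop↦2}, C=[(λx. (x x)) :: AP], D=[(∅, ∅, ∅)]>
t=7: <S=[clo(λx. (x x), {loop↦2}) :: clo(λx. (x x), {loop↦2})], E={loop↦2}, C=[AP], D=[(∅, ∅, ∅)]>
t=8: <S=∅, E={x↦clo(λx. (x x), {loop↦2}), loop↦2}, C=[(x x)], D=[(∅, {loop↦2}, ∅) :: (∅, ∅, ∅)]>
t=9: <S=∅, E={x↦clo(λx. (x x), {loop↦2}), loop↦2}, C=[x :: x :: AP], D=[(∅, {loop↦2}, ∅) :: (∅, ∅, ∅)]>
t=10: <S=[clo(λx. (x x), {loop↦2})], E={x↦clo(λx. (x x), {loop↦2}), loop↦2}, C=[x :: AP], D=[(∅, {loop↦2}, ∅) :: (∅, ∅, ∅)]>
t=11: <S=[clo(λx. (x x), {loop↦2}) :: clo(λx. (x x), {loop↦2})], E={x↦clo(λx. (x x), {loop↦2}), loop↦2}, C=[AP], D=[(∅, {loop↦2}, ∅) :: (∅, ∅, ∅)]>
t=12: <S=∅, E={x↦clo(λx. (x x), {loop↦2}), loop↦2}, C=[(x x)], D=[(∅, {x↦clo(λx. (x x), {loop↦2}), loop↦2}, ∅) :: (∅, {loop↦2}, ∅) :: (∅, ∅, ∅)]>
t=13: <S=∅, E={x↦clo(λx. (x x), {loop↦2}), loop↦2}, C=[x :: x :: AP], D=[(∅, {x↦clo(λx. (x x), {loop↦2}), loop↦2}, ∅) :: (∅, {loop↦2}, ∅) :: (∅, ∅, ∅)]>
t=14: <S=[clo(λx. (x x), {loop↦2})], E={x↦clo(λx. (x x), {loop↦2}), loop↦2}, C=[x :: AP], D=[(∅, {x↦clo(λx. (x x), {loop↦2}), loop↦2}, ∅) :: (∅, {loop↦2}, ∅) :: (∅, ∅, ∅)]>
t=15: <S=[clo(λx. (x x), {loop↦2}) :: clo(λx. (x x), {loop↦2})], E={x↦clo(λx. (x x), {loop↦2}), loop↦2}, C=[AP], D=[(∅, {x↦clo(λx. (x x), {loop↦2}), loop↦2}, ∅) :: (∅, {loop↦2}, ∅) :: (∅, ∅, ∅)]>
t=16: <S=∅, E={x↦clo(λx. (x x), {loop↦2}), loop↦2}, C=[(x x)], D=[(∅, {x↦clo(λx. (x x), {loop↦2}), loop↦2}, ∅) :: (∅, {x↦clo(λx. (x x), {loop↦2}), loop↦2}, ∅) :: (∅, {loop↦2}, ∅) :: (∅, ∅, ∅)]>
t=17: <S=∅, E={x↦clo(λx. (x x), {loop↦2}), loop↦2}, C=[x :: x :: AP], D=[(∅, {x↦clo(λx. (x x), {loop↦2}), loop↦2}, ∅) :: (∅, {x↦clo(λx. (x x), {loop↦2}), loop↦2}, ∅) :: (∅, {loop↦2}, ∅) :: (∅, ∅, ∅)]>
t=18: <S=[clo(λx. (x x), {loop↦2})], E={x↦clo(λx. (x x), {loop↦2}), loop↦2}, C=[x :: AP], D=[(∅, {x↦clo(λx. (x x), {loop↦2}), loop↦2}, ∅) :: (∅, {x↦clo(λx. (x x), {loop↦2}), loop↦2}, ∅) :: (∅, {loop↦2}, ∅) :: (∅, ∅, ∅)]>
t=19: <S=[clo(λx. (x x), {loop↦2}) :: clo(λx. (x x), {loop↦2})], E={x↦clo(λx. (x x), {loop↦2}), loop↦2}, C=[AP], D=[(∅, {x↦clo(λx. (x x), {loop↦2}), loop↦2}, ∅) :: (∅, {x↦clo(λx. (x x), {loop↦2}), loop↦2}, ∅) :: (∅, {loop↦2}, ∅) :: (∅, ∅, ∅)]>
→ 19 transitions taken and the configuration is still not final: no result within 19 steps

Answer: DIVERGES (no final state within 19 steps)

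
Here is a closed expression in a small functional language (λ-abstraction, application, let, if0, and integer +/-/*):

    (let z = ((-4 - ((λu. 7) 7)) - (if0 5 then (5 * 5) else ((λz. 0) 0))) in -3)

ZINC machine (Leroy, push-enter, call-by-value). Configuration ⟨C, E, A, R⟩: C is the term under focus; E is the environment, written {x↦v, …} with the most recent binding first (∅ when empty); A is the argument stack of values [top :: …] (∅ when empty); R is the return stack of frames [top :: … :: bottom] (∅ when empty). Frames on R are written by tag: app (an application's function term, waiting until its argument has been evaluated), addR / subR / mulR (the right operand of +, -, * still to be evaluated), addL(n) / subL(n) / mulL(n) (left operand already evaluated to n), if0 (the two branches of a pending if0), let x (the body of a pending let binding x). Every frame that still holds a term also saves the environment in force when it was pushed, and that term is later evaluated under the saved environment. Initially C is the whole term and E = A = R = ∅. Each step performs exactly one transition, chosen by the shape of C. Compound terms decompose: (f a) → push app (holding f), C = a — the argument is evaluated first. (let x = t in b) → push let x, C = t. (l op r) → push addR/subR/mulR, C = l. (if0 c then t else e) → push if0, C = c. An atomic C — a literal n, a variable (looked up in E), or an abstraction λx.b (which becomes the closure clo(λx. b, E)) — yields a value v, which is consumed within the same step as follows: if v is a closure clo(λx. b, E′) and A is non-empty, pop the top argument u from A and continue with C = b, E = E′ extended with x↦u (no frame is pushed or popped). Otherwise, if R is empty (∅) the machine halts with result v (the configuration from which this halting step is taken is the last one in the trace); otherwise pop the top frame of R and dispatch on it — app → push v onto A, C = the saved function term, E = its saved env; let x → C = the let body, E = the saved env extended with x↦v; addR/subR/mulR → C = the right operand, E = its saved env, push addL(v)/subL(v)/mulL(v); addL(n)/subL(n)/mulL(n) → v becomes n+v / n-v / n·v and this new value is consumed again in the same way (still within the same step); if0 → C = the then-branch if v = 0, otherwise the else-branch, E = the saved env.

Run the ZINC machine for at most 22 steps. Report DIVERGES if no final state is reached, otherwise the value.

Answer: -3

Execution trace:
t=0: [C=(let z = ((-4 - ((λu. 7) 7)) - (if0 5 then (5 * 5) else ((λz. 0) 0))) in -3) | E=∅ | A=∅ | R=∅]
t=1: [C=((-4 - ((λu. 7) 7)) - (if0 5 then (5 * 5) else ((λz. 0) 0))) | E=∅ | A=∅ | R=[let z]]
t=2: [C=(-4 - ((λu. 7) 7)) | E=∅ | A=∅ | R=[subR :: let z]]
t=3: [C=-4 | E=∅ | A=∅ | R=[subR :: subR :: let z]]
t=4: [C=((λu. 7) 7) | E=∅ | A=∅ | R=[subL(-4) :: subR :: let z]]
t=5: [C=7 | E=∅ | A=∅ | R=[app :: subL(-4) :: subR :: let z]]
t=6: [C=(λu. 7) | E=∅ | A=[7] | R=[subL(-4) :: subR :: let z]]
t=7: [C=7 | E={u↦7} | A=∅ | R=[subL(-4) :: subR :: let z]]
t=8: [C=(if0 5 then (5 * 5) else ((λz. 0) 0)) | E=∅ | A=∅ | R=[subL(-11) :: let z]]
t=9: [C=5 | E=∅ | A=∅ | R=[if0 :: subL(-11) :: let z]]
t=10: [C=((λz. 0) 0) | E=∅ | A=∅ | R=[subL(-11) :: let z]]
t=11: [C=0 | E=∅ | A=∅ | R=[app :: subL(-11) :: let z]]
t=12: [C=(λz. 0) | E=∅ | A=[0] | R=[subL(-11) :: let z]]
t=13: [C=0 | E={z↦0} | A=∅ | R=[subL(-11) :: let z]]
t=14: [C=-3 | E={z↦-11} | A=∅ | R=∅]
→ final value -3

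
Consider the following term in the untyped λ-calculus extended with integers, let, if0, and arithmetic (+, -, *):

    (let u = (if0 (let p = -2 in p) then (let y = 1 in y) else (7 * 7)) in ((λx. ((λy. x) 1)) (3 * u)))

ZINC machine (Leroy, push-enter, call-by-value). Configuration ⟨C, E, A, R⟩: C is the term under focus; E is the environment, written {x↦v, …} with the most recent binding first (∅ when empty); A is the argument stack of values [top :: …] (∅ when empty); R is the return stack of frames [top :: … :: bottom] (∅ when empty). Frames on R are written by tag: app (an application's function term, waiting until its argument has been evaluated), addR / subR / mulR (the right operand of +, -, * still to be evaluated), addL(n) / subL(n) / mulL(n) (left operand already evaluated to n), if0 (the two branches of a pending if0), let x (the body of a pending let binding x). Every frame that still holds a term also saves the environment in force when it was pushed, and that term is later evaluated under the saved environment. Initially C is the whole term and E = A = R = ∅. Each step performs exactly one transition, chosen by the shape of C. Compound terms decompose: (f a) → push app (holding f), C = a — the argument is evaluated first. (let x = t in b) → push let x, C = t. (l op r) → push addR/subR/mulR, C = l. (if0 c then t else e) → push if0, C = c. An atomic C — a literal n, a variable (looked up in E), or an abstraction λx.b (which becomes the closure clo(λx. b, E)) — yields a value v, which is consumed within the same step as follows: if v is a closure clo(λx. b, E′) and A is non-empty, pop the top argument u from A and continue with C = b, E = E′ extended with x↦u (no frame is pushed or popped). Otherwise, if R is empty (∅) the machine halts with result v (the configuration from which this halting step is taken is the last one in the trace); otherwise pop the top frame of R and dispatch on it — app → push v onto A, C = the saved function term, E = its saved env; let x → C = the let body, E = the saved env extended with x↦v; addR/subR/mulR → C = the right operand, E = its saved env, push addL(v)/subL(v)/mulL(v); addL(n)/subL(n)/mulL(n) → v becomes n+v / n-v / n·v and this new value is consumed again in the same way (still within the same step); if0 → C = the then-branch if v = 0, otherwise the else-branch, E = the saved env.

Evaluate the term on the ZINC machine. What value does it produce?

t=0: <C=(let u = (if0 (let p = -2 in p) then (let y = 1 in y) else (7 * 7)) in ((λx. ((λy. x) 1)) (3 * u))), E=∅, A=∅, R=∅>
t=1: <C=(if0 (let p = -2 in p) then (let y = 1 in y) else (7 * 7)), E=∅, A=∅, R=[let u]>
t=2: <C=(let p = -2 in p), E=∅, A=∅, R=[if0 :: let u]>
t=3: <C=-2, E=∅, A=∅, R=[let p :: if0 :: let u]>
t=4: <C=p, E={p↦-2}, A=∅, R=[if0 :: let u]>
t=5: <C=(7 * 7), E=∅, A=∅, R=[let u]>
t=6: <C=7, E=∅, A=∅, R=[mulR :: let u]>
t=7: <C=7, E=∅, A=∅, R=[mulL(7) :: let u]>
t=8: <C=((λx. ((λy. x) 1)) (3 * u)), E={u↦49}, A=∅, R=∅>
t=9: <C=(3 * u), E={u↦49}, A=∅, R=[app]>
t=10: <C=3, E={u↦49}, A=∅, R=[mulR :: app]>
t=11: <C=u, E={u↦49}, A=∅, R=[mulL(3) :: app]>
t=12: <C=(λx. ((λy. x) 1)), E={u↦49}, A=[147], R=∅>
t=13: <C=((λy. x) 1), E={x↦147, u↦49}, A=∅, R=∅>
t=14: <C=1, E={x↦147, u↦49}, A=∅, R=[app]>
t=15: <C=(λy. x), E={x↦147, u↦49}, A=[1], R=∅>
t=16: <C=x, E={y↦1, x↦147, u↦49}, A=∅, R=∅>
→ final value 147

Answer: 147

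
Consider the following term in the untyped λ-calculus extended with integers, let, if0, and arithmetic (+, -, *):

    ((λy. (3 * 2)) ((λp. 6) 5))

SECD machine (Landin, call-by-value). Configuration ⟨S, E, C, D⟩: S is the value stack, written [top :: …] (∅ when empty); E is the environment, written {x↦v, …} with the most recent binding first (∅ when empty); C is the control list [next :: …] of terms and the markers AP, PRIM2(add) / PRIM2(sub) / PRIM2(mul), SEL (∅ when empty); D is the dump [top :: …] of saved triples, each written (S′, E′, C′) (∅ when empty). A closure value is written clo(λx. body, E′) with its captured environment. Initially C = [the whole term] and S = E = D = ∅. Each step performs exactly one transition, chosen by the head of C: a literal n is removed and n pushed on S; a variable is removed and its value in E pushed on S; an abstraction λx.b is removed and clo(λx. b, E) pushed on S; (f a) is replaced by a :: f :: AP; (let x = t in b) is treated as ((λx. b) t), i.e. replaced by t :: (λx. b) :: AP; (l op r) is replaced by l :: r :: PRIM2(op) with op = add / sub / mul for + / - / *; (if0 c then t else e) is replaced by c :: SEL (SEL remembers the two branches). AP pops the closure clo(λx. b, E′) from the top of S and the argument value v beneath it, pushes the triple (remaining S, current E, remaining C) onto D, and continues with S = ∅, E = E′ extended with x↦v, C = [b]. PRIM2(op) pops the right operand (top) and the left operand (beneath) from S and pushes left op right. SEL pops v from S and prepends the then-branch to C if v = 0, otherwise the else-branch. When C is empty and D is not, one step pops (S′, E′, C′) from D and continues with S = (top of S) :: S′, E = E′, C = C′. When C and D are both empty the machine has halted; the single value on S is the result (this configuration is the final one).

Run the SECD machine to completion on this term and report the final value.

Answer: 6

Execution trace:
0. [S=∅ | E=∅ | C=[((λy. (3 * 2)) ((λp. 6) 5))] | D=∅]
1. [S=∅ | E=∅ | C=[((λp. 6) 5) :: (λy. (3 * 2)) :: AP] | D=∅]
2. [S=∅ | E=∅ | C=[5 :: (λp. 6) :: AP :: (λy. (3 * 2)) :: AP] | D=∅]
3. [S=[5] | E=∅ | C=[(λp. 6) :: AP :: (λy. (3 * 2)) :: AP] | D=∅]
4. [S=[clo(λp. 6, ∅) :: 5] | E=∅ | C=[AP :: (λy. (3 * 2)) :: AP] | D=∅]
5. [S=∅ | E={p↦5} | C=[6] | D=[(∅, ∅, [(λy. (3 * 2)) :: AP])]]
6. [S=[6] | E={p↦5} | C=∅ | D=[(∅, ∅, [(λy. (3 * 2)) :: AP])]]
7. [S=[6] | E=∅ | C=[(λy. (3 * 2)) :: AP] | D=∅]
8. [S=[clo(λy. (3 * 2), ∅) :: 6] | E=∅ | C=[AP] | D=∅]
9. [S=∅ | E={y↦6} | C=[(3 * 2)] | D=[(∅, ∅, ∅)]]
10. [S=∅ | E={y↦6} | C=[3 :: 2 :: PRIM2(mul)] | D=[(∅, ∅, ∅)]]
11. [S=[3] | E={y↦6} | C=[2 :: PRIM2(mul)] | D=[(∅, ∅, ∅)]]
12. [S=[2 :: 3] | E={y↦6} | C=[PRIM2(mul)] | D=[(∅, ∅, ∅)]]
13. [S=[6] | E={y↦6} | C=∅ | D=[(∅, ∅, ∅)]]
14. [S=[6] | E=∅ | C=∅ | D=∅]
→ final value 6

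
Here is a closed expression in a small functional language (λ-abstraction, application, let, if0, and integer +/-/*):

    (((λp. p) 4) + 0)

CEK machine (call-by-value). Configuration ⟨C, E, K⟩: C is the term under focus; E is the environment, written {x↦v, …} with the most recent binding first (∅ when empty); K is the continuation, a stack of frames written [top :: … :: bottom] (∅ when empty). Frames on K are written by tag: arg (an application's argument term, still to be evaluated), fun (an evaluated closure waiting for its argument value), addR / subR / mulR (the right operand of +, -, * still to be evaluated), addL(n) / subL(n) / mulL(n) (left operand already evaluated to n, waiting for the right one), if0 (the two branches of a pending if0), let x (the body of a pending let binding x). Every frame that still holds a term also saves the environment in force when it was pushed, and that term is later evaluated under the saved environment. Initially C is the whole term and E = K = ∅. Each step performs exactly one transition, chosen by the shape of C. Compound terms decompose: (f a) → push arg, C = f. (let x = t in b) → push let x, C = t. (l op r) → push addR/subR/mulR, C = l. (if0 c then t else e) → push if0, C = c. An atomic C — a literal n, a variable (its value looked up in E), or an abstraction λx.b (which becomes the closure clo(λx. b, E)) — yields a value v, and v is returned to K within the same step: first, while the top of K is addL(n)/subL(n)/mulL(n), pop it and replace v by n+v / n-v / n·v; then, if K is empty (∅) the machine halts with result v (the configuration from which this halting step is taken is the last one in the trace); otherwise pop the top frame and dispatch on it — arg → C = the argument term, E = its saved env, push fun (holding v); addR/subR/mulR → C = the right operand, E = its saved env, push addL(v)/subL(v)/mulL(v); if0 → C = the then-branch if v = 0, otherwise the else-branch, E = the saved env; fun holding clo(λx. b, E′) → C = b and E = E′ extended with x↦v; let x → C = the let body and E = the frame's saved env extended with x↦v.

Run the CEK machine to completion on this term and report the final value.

[0] ⟨C=(((λp. p) 4) + 0); E=∅; K=∅⟩
[1] ⟨C=((λp. p) 4); E=∅; K=[addR]⟩
[2] ⟨C=(λp. p); E=∅; K=[arg :: addR]⟩
[3] ⟨C=4; E=∅; K=[fun :: addR]⟩
[4] ⟨C=p; E={p↦4}; K=[addR]⟩
[5] ⟨C=0; E=∅; K=[addL(4)]⟩
→ final value 4

Answer: 4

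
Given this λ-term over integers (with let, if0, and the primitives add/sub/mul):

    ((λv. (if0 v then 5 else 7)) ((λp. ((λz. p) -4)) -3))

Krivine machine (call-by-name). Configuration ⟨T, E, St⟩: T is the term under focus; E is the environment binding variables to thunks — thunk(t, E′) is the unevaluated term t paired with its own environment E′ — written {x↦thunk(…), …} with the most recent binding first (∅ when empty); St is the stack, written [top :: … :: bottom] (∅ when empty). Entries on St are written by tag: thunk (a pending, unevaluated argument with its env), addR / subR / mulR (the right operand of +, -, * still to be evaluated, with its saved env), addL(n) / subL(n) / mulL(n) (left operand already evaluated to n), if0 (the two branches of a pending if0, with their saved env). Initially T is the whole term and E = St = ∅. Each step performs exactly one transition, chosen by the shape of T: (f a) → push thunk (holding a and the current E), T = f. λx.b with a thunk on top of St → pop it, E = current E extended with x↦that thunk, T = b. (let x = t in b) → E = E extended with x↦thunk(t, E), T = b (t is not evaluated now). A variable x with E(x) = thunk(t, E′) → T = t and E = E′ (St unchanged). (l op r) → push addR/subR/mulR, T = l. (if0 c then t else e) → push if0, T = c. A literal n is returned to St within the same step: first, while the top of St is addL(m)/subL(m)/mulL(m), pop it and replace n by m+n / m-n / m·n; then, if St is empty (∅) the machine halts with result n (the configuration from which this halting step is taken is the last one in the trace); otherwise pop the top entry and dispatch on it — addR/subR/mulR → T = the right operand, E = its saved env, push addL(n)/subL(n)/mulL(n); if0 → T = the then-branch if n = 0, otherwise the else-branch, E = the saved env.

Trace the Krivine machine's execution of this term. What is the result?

Answer: 7

Derivation:
t=0: ⟨T=((λv. (if0 v then 5 else 7)) ((λp. ((λz. p) -4)) -3)); E=∅; St=∅⟩
t=1: ⟨T=(λv. (if0 v then 5 else 7)); E=∅; St=[thunk]⟩
t=2: ⟨T=(if0 v then 5 else 7); E={v↦thunk(((λp. ((λz. p) -4)) -3), ∅)}; St=∅⟩
t=3: ⟨T=v; E={v↦thunk(((λp. ((λz. p) -4)) -3), ∅)}; St=[if0]⟩
t=4: ⟨T=((λp. ((λz. p) -4)) -3); E=∅; St=[if0]⟩
t=5: ⟨T=(λp. ((λz. p) -4)); E=∅; St=[thunk :: if0]⟩
t=6: ⟨T=((λz. p) -4); E={p↦thunk(-3, ∅)}; St=[if0]⟩
t=7: ⟨T=(λz. p); E={p↦thunk(-3, ∅)}; St=[thunk :: if0]⟩
t=8: ⟨T=p; E={z↦thunk(-4, {p↦thunk(-3, ∅)}), p↦thunk(-3, ∅)}; St=[if0]⟩
t=9: ⟨T=-3; E=∅; St=[if0]⟩
t=10: ⟨T=7; E={v↦thunk(((λp. ((λz. p) -4)) -3), ∅)}; St=∅⟩
→ final value 7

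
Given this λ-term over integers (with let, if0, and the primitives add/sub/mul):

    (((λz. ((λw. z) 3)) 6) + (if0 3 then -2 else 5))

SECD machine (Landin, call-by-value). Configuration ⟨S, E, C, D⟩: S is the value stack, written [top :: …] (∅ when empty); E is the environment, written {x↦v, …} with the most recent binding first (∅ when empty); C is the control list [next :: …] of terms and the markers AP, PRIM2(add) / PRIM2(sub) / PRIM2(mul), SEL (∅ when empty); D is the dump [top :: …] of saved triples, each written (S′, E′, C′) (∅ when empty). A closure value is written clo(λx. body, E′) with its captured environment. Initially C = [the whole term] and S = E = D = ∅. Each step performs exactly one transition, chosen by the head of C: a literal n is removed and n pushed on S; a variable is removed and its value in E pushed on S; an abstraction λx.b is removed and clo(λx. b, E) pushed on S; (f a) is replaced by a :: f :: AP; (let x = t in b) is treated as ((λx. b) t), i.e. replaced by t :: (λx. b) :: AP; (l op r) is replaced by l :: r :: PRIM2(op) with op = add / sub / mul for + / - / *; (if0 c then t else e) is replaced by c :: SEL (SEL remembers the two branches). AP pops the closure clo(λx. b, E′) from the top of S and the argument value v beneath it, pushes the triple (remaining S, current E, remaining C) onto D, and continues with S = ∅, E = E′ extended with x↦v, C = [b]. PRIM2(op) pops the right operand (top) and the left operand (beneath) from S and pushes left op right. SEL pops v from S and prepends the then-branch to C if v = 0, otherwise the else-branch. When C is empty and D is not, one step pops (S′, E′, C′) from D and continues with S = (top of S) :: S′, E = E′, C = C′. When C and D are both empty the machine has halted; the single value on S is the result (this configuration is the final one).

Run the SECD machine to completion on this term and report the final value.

step 0: <S=∅, E=∅, C=[(((λz. ((λw. z) 3)) 6) + (if0 3 then -2 else 5))], D=∅>
step 1: <S=∅, E=∅, C=[((λz. ((λw. z) 3)) 6) :: (if0 3 then -2 else 5) :: PRIM2(add)], D=∅>
step 2: <S=∅, E=∅, C=[6 :: (λz. ((λw. z) 3)) :: AP :: (if0 3 then -2 else 5) :: PRIM2(add)], D=∅>
step 3: <S=[6], E=∅, C=[(λz. ((λw. z) 3)) :: AP :: (if0 3 then -2 else 5) :: PRIM2(add)], D=∅>
step 4: <S=[clo(λz. ((λw. z) 3), ∅) :: 6], E=∅, C=[AP :: (if0 3 then -2 else 5) :: PRIM2(add)], D=∅>
step 5: <S=∅, E={z↦6}, C=[((λw. z) 3)], D=[(∅, ∅, [(if0 3 then -2 else 5) :: PRIM2(add)])]>
step 6: <S=∅, E={z↦6}, C=[3 :: (λw. z) :: AP], D=[(∅, ∅, [(if0 3 then -2 else 5) :: PRIM2(add)])]>
step 7: <S=[3], E={z↦6}, C=[(λw. z) :: AP], D=[(∅, ∅, [(if0 3 then -2 else 5) :: PRIM2(add)])]>
step 8: <S=[clo(λw. z, {z↦6}) :: 3], E={z↦6}, C=[AP], D=[(∅, ∅, [(if0 3 then -2 else 5) :: PRIM2(add)])]>
step 9: <S=∅, E={w↦3, z↦6}, C=[z], D=[(∅, {z↦6}, ∅) :: (∅, ∅, [(if0 3 then -2 else 5) :: PRIM2(add)])]>
step 10: <S=[6], E={w↦3, z↦6}, C=∅, D=[(∅, {z↦6}, ∅) :: (∅, ∅, [(if0 3 then -2 else 5) :: PRIM2(add)])]>
step 11: <S=[6], E={z↦6}, C=∅, D=[(∅, ∅, [(if0 3 then -2 else 5) :: PRIM2(add)])]>
step 12: <S=[6], E=∅, C=[(if0 3 then -2 else 5) :: PRIM2(add)], D=∅>
step 13: <S=[6], E=∅, C=[3 :: SEL :: PRIM2(add)], D=∅>
step 14: <S=[3 :: 6], E=∅, C=[SEL :: PRIM2(add)], D=∅>
step 15: <S=[6], E=∅, C=[5 :: PRIM2(add)], D=∅>
step 16: <S=[5 :: 6], E=∅, C=[PRIM2(add)], D=∅>
step 17: <S=[11], E=∅, C=∅, D=∅>
→ final value 11

Answer: 11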